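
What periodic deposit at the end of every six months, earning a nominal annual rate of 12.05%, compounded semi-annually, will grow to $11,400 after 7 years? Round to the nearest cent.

$541.52

Periodic rate i = 0.1205/2 = 0.06025; n = 7 × 2 = 14 periods.
PMT = 11400 / ( [(1+0.06025)^14 − 1] / 0.06025 ) = 11400 / 21.051961 = 541.5172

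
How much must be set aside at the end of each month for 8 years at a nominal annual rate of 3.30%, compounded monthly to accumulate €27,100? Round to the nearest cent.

€247.05

Periodic rate i = 0.033/12 = 0.00275; n = 8 × 12 = 96 periods.
FV-annuity factor = 109.693263; PMT = 27100 / 109.693263 = 247.0525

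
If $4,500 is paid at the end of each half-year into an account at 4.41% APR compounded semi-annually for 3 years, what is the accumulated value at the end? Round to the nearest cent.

$28,532.86

Periodic rate i = 0.0441/2 = 0.02205; n = 3 × 2 = 6 periods.
FV = 4500 × [(1+0.02205)^6 − 1] / 0.02205 = 4500 × 6.340636 = 28,532.8633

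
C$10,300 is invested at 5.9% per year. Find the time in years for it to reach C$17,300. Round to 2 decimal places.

n = ln(17300/10300) / ln(1+0.059) = ln(1.67961) / 0.057325 = 9.0460 years

9.05 years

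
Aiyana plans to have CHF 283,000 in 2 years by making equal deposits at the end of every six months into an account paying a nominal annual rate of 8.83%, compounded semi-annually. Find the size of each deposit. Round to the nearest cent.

CHF 66,233.18

With 2 periods per year: i = 0.04415, n = 4.
FV-annuity factor = 4.272783; PMT = 283000 / 4.272783 = 66,233.1795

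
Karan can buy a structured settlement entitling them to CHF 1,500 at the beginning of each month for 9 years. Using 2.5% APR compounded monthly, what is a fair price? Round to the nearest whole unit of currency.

CHF 145,236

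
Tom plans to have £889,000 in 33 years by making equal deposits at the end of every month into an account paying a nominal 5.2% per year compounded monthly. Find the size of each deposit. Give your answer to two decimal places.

Periodic rate i = 0.052/12 = 0.00433333; n = 33 × 12 = 396 periods.
PMT = 889000 / ( [(1+0.00433333)^396 − 1] / 0.00433333 ) = 889000 / 1048.073609 = 848.2229

£848.22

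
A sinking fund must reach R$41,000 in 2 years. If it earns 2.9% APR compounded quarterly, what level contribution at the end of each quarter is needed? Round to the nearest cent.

R$4,996.36

i = 0.029/4 = 0.00725 per quarter; n = 2·4 = 8.
PMT = 41000 / ( [(1+0.00725)^8 − 1] / 0.00725 ) = 41000 / 8.205970 = 4,996.3622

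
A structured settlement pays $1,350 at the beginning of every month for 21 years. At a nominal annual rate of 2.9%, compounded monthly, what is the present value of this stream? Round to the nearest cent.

$255,181.87

i = 0.029/12 = 0.00241667 per month; n = 21·12 = 252.
Annuity factor a(252|0.00241667) × (1+i) = 189.023609; PV = 1350 × 189.023609 = 255,181.8725
Payments are at the start of each period, so multiply by (1+i).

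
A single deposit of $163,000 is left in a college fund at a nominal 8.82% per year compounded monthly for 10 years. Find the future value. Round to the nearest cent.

$392,495.33

i = 0.0882/12 = 0.00735 per month; n = 10·12 = 120.
FV = PV·(1+i)^n = 163,000 × 2.407947 = 392,495.3329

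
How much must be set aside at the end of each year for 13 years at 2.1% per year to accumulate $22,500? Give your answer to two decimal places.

FV-annuity factor = 14.771005; PMT = 22500 / 14.771005 = 1,523.2545

$1,523.25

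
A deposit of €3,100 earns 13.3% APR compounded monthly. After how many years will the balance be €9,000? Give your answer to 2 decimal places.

8.06 years

Periodic rate i = 0.133/12 = 0.0110833.
n = ln(9000/3100) / ln(1+0.0110833) = ln(2.90323) / 0.011022 = 96.6964 months
= 96.6964/12 years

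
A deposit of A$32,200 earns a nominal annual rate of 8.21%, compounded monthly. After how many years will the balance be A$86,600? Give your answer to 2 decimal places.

Periodic rate i = 0.0821/12 = 0.00684167.
(1+i)^n = 86600/32200 = 2.68944, so n = ln 2.68944 / ln 1.00684 = 145.0983 months
= 145.0983/12 years

12.09 years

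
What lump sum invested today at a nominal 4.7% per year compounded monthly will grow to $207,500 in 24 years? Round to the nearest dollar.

$67,312

i = 0.047/12 = 0.00391667 per month; n = 24·12 = 288.
Discount factor = (1+0.00391667)^(−288) = 0.324394; PV = 207,500 × 0.324394 = 67,311.7349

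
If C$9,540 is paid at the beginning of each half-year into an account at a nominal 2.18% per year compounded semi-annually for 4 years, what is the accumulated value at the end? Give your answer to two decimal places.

C$80,160.28

Periodic rate i = 0.0218/2 = 0.0109; n = 4 × 2 = 8 periods.
FV = PMT · [(1+i)^n − 1] / i × (1+i) = 9540 · 8.402545 = 80,160.2793
(annuity-due: payments at period start, so ×(1+i).)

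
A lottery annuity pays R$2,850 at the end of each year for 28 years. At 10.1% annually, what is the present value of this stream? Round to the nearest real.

R$26,310

PV = 2850 × [1 − (1+0.101)^(−28)] / 0.101 = 2850 × 9.231670 = 26,310.2603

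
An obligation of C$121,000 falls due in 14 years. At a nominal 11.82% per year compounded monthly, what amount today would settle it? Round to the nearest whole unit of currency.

C$23,315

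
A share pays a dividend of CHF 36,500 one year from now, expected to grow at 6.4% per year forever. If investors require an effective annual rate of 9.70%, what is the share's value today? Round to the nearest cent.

CHF 1,106,060.61

PV = D₁/(r − g) = 36500/(0.097 − 0.064) = 1,106,060.6061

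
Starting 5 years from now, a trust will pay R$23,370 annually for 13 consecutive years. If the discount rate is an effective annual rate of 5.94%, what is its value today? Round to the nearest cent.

R$164,822.80

PV at t=4 (ordinary 13-year annuity): 23370 × a(13|0.0594) = 23370 × 8.883793 = 207,614.2494
Discount back 4 years: 207,614.2494 × (1+0.0594)^(−4) = 207,614.2494 × 0.793890 = 164,822.7983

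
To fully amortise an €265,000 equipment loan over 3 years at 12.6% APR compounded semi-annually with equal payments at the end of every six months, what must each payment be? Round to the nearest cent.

€54,400.10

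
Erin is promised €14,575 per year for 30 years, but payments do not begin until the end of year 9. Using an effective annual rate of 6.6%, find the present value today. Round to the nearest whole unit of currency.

PV at t=8 (ordinary 30-year annuity): 14575 × a(30|0.066) = 14575 × 12.924414 = 188,373.3354
PV₀ = 188,373.3354 / (1+0.066)^8 = 188,373.3354 / 1.667468 = 112,969.6518

€112,970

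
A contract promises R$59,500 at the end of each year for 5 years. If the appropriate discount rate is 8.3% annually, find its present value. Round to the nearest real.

PV = PMT · [1 − (1+i)^(−n)] / i = 59500 · 3.961338 = 235,699.6324

R$235,700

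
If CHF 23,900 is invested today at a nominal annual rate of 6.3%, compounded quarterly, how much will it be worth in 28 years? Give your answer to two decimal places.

CHF 137,569.76

With 4 periods per year: i = 0.01575, n = 112.
23,900 × (1+0.01575)^112 = 23,900 × 5.756057 = 137,569.7578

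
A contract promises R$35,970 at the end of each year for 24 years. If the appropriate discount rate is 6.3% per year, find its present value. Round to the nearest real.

PV = PMT · [1 − (1+i)^(−n)] / i = 35970 · 12.209812 = 439,186.9339

R$439,187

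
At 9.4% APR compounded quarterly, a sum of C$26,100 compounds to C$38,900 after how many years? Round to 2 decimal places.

Periodic rate i = 0.094/4 = 0.0235.
n = ln(38900/26100) / ln(1+0.0235) = ln(1.49042) / 0.023228 = 17.1800 quarters
= 17.1800/4 years

4.29 years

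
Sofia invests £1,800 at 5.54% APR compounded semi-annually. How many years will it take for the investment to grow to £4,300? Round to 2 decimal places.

15.94 years

Periodic rate i = 0.0554/2 = 0.0277.
(1+i)^n = 4300/1800 = 2.38889, so n = ln 2.38889 / ln 1.0277 = 31.8713 half-years
= 31.8713/2 years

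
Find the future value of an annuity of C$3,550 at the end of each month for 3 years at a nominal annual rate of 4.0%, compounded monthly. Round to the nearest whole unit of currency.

i = 0.04/12 = 0.00333333 per month; n = 3·12 = 36.
FV = PMT · [(1+i)^n − 1] / i = 3550 · 38.181562 = 135,544.5464

C$135,545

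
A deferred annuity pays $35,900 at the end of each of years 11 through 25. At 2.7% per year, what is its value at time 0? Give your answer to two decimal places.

$335,576.06

Value one period before first payment (t=10): 35900 × [1 − (1+0.027)^(−15)] / 0.027 = 35900 × 12.201155 = 438,021.4779
PV₀ = 438,021.4779 / (1+0.027)^10 = 438,021.4779 / 1.305282 = 335,576.0596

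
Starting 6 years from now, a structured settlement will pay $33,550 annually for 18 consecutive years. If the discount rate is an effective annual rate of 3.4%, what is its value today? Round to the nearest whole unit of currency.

$377,513

PV at t=5 (ordinary 18-year annuity): 33550 × a(18|0.034) = 33550 × 13.299693 = 446,204.7010
PV₀ = 446,204.7010 / (1+0.034)^5 = 446,204.7010 / 1.181960 = 377,512.5968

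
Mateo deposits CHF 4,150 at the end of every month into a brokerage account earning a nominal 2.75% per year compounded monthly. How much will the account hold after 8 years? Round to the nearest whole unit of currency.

CHF 445,055

i = 0.0275/12 = 0.00229167 per month; n = 8·12 = 96.
Accumulation factor s(96|0.00229167) = 107.242095; FV = 4150 × 107.242095 = 445,054.6935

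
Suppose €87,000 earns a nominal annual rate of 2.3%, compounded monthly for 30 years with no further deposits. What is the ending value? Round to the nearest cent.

€173,338.74

With 12 periods per year: i = 0.00191667, n = 360.
FV = PV·(1+i)^n = 87,000 × 1.992399 = 173,338.7396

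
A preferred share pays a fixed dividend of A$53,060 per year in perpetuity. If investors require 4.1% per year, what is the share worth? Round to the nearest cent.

A$1,294,146.34

PV = PMT / i = 53060 / 0.041 = 1,294,146.3415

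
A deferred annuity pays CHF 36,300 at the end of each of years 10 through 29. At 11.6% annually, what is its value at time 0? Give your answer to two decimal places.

CHF 103,561.51

Value one period before first payment (t=9): 36300 × [1 − (1+0.116)^(−20)] / 0.116 = 36300 × 7.660719 = 278,084.0868
Discount back 9 years: 278,084.0868 × (1+0.116)^(−9) = 278,084.0868 × 0.372411 = 103,561.5128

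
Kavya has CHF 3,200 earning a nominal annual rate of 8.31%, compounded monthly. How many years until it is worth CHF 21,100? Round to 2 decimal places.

22.78 years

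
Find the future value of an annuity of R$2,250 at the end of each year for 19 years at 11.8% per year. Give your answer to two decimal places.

R$139,675.27

FV = 2250 × [(1+0.118)^19 − 1] / 0.118 = 2250 × 62.077900 = 139,675.2746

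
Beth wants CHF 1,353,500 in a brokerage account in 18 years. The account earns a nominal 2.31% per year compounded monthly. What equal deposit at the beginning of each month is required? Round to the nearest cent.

CHF 5,049.70

Periodic rate i = 0.0231/12 = 0.001925; n = 18 × 12 = 216 periods.
PMT = 1.3535e+06 / ( [(1+0.001925)^216 − 1] / 0.001925 × (1+i) ) = 1.3535e+06 / 268.035534 = 5,049.7036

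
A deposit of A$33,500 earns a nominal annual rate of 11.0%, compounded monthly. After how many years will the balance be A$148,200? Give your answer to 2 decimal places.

Periodic rate i = 0.11/12 = 0.00916667.
n = ln(148200/33500) / ln(1+0.00916667) = ln(4.42388) / 0.009125 = 162.9624 months
= 162.9624/12 years

13.58 years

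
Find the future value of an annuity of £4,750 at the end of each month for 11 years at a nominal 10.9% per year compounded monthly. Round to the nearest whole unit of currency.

£1,202,174

i = 0.109/12 = 0.00908333 per month; n = 11·12 = 132.
FV = 4750 × [(1+0.00908333)^132 − 1] / 0.00908333 = 4750 × 253.089260 = 1,202,173.9838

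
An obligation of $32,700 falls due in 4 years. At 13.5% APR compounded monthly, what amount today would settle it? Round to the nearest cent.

Periodic rate i = 0.135/12 = 0.01125; n = 4 × 12 = 48 periods.
Discount factor = (1+0.01125)^(−48) = 0.584508; PV = 32,700 × 0.584508 = 19,113.4063

$19,113.41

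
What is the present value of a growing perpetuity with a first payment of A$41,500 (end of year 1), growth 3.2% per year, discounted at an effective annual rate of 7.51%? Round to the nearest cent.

PV = D₁/(r − g) = 41500/(0.0751 − 0.032) = 962,877.0302

A$962,877.03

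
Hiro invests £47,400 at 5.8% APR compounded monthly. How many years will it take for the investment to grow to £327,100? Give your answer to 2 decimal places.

33.38 years

Periodic rate i = 0.058/12 = 0.00483333.
(1+i)^n = 327100/47400 = 6.90084, so n = ln 6.90084 / ln 1.00483 = 400.6155 months
= 400.6155/12 years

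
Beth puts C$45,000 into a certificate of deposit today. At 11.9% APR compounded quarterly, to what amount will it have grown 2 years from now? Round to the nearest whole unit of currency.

With 4 periods per year: i = 0.02975, n = 8.
45,000 × (1+0.02975)^8 = 45,000 × 1.264312 = 56,894.0590

C$56,894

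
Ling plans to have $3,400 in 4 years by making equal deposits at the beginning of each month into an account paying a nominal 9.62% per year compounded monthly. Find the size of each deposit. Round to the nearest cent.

$57.89

i = 0.0962/12 = 0.00801667 per month; n = 4·12 = 48.
FV-annuity factor × (1+i) = 58.729177; PMT = 3400 / 58.729177 = 57.8929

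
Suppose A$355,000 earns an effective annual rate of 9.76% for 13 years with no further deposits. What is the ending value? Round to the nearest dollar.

A$1,191,246

FV = PV·(1+i)^n = 355,000 × 3.355624 = 1,191,246.4839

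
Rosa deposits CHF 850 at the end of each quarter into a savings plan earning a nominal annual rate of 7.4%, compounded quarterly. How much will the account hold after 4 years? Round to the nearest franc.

With 4 periods per year: i = 0.0185, n = 16.
FV = PMT · [(1+i)^n − 1] / i = 850 · 18.423713 = 15,660.1561

CHF 15,660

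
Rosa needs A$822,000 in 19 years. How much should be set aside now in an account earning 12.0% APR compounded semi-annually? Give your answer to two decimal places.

A$89,794.33

i = 0.12/2 = 0.06 per half-year; n = 19·2 = 38.
Discount factor = (1+0.06)^(−38) = 0.109239; PV = 822,000 × 0.109239 = 89,794.3348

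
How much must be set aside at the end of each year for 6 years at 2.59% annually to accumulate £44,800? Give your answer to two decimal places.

£6,997.62

PMT = 44800 / ( [(1+0.0259)^6 − 1] / 0.0259 ) = 44800 / 6.402180 = 6,997.6170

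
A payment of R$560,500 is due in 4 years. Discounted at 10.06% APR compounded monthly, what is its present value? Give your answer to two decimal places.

R$375,442.98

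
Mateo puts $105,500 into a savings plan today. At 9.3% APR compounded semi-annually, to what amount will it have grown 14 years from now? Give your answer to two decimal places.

$376,661.28

i = 0.093/2 = 0.0465 per half-year; n = 14·2 = 28.
105,500 × (1+0.0465)^28 = 105,500 × 3.570249 = 376,661.2771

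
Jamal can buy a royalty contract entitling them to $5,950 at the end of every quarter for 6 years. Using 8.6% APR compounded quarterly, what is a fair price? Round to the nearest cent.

$110,648.79

With 4 periods per year: i = 0.0215, n = 24.
Annuity factor a(24|0.0215) = 18.596435; PV = 5950 × 18.596435 = 110,648.7869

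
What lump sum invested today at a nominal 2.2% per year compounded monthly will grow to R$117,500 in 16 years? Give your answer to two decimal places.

With 12 periods per year: i = 0.00183333, n = 192.
Discount factor = (1+0.00183333)^(−192) = 0.703507; PV = 117,500 × 0.703507 = 82,662.0498

R$82,662.05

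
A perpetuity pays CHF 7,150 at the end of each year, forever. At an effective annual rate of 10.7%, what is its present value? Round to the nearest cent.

PV = PMT / i = 7150 / 0.107 = 66,822.4299

CHF 66,822.43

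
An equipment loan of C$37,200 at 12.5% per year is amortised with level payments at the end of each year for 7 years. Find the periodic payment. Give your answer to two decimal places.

C$8,280.83

Annuity-PV factor = 4.492301; PMT = 37200 / 4.492301 = 8,280.8344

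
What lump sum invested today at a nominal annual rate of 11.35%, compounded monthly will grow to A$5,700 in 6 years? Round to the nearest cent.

With 12 periods per year: i = 0.00945833, n = 72.
PV = 5,700 / (1 + 0.00945833)^72 = 5,700 / 1.969539 = 2,894.0780

A$2,894.08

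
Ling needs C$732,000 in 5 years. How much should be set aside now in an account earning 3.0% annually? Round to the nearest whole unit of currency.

C$631,430

PV = 732,000 / (1 + 0.03)^5 = 732,000 / 1.159274 = 631,429.6302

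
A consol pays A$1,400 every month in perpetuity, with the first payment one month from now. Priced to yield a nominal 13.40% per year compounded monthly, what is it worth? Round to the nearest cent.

Periodic rate i = 0.134/12 = 0.0111667.
PV = C/r = 1400/0.0111667 = 125,373.1343

A$125,373.13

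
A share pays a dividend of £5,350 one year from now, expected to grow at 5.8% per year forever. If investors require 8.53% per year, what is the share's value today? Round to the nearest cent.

£195,970.70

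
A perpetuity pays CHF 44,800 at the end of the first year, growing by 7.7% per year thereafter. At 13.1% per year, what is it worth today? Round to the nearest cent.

CHF 829,629.63

PV = D₁/(r − g) = 44800/(0.131 − 0.077) = 829,629.6296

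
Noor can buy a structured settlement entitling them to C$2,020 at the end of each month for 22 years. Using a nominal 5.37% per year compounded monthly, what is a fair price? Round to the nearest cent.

With 12 periods per year: i = 0.004475, n = 264.
PV = PMT · [1 − (1+i)^(−n)] / i = 2020 · 154.713157 = 312,520.5768

C$312,520.58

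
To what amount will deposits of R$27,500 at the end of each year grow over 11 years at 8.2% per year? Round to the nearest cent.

R$462,663.21

FV = PMT · [(1+i)^n − 1] / i = 27500 · 16.824117 = 462,663.2129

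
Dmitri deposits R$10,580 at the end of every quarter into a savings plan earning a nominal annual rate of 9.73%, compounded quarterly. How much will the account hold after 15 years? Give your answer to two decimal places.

Periodic rate i = 0.0973/4 = 0.024325; n = 15 × 4 = 60 periods.
FV = 10580 × [(1+0.024325)^60 − 1] / 0.024325 = 10580 × 132.755563 = 1,404,553.8539

R$1,404,553.85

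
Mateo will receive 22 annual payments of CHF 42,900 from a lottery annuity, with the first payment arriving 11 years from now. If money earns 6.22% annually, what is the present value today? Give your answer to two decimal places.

CHF 277,212.95

Value one period before first payment (t=10): 42900 × [1 − (1+0.0622)^(−22)] / 0.0622 = 42900 × 11.814605 = 506,846.5451
Discount back 10 years: 506,846.5451 × (1+0.0622)^(−10) = 506,846.5451 × 0.546937 = 277,212.9533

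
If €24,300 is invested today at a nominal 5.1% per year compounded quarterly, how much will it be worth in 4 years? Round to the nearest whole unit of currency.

Periodic rate i = 0.051/4 = 0.01275; n = 4 × 4 = 16 periods.
FV = 24,300 × (1 + 0.01275)^16 = 29,760.6425

€29,761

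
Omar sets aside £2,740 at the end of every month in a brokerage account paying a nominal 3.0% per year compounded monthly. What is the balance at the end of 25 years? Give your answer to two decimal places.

With 12 periods per year: i = 0.0025, n = 300.
FV = 2740 × [(1+0.0025)^300 − 1] / 0.0025 = 2740 × 446.007823 = 1,222,061.4352

£1,222,061.44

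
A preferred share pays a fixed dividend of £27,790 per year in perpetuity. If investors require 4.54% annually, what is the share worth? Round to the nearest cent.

£612,114.54

PV = PMT / i = 27790 / 0.0454 = 612,114.5374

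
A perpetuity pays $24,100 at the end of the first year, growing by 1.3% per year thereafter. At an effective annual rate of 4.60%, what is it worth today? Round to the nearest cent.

$730,303.03

PV = D₁/(r − g) = 24100/(0.046 − 0.013) = 730,303.0303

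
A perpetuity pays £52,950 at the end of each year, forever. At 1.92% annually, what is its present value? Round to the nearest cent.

PV = C/r = 52950/0.0192 = 2,757,812.5000

£2,757,812.50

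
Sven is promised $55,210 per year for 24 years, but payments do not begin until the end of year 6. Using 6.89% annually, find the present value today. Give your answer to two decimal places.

Value one period before first payment (t=5): 55210 × [1 − (1+0.0689)^(−24)] / 0.0689 = 55210 × 11.580931 = 639,383.1910
Discount back 5 years: 639,383.1910 × (1+0.0689)^(−5) = 639,383.1910 × 0.716662 = 458,221.8869

$458,221.89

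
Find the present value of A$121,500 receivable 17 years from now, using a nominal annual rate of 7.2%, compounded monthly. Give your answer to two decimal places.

A$35,858.18

Periodic rate i = 0.072/12 = 0.006; n = 17 × 12 = 204 periods.
Discount factor = (1+0.006)^(−204) = 0.295129; PV = 121,500 × 0.295129 = 35,858.1774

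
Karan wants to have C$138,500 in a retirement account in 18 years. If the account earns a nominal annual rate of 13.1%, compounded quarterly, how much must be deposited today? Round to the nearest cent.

C$13,608.03

Periodic rate i = 0.131/4 = 0.03275; n = 18 × 4 = 72 periods.
Discount factor = (1+0.03275)^(−72) = 0.098253; PV = 138,500 × 0.098253 = 13,608.0254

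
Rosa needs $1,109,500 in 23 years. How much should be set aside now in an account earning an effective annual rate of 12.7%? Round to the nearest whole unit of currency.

PV = FV·(1+i)^(−n) = 1,109,500 × 0.063937 = 70,937.7219

$70,938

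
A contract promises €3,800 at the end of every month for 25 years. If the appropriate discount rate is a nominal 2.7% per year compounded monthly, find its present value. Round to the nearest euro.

Periodic rate i = 0.027/12 = 0.00225; n = 25 × 12 = 300 periods.
PV = 3800 × [1 − (1+0.00225)^(−300)] / 0.00225 = 3800 × 217.981054 = 828,328.0049

€828,328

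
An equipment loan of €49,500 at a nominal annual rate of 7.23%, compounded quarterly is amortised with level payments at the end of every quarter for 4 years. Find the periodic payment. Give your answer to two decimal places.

€3,590.32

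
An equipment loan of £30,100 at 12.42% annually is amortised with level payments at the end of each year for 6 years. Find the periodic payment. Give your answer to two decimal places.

£7,408.39

PMT = 30100 / ( [1 − (1+0.1242)^(−6)] / 0.1242 ) = 30100 / 4.062963 = 7,408.3873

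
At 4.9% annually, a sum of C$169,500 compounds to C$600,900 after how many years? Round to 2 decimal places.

26.46 years

n = ln(600900/169500) / ln(1+0.049) = ln(3.54513) / 0.047837 = 26.4558 years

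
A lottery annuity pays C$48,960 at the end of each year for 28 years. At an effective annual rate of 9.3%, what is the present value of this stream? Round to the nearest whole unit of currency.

Annuity factor a(28|0.093) = 9.861124; PV = 48960 × 9.861124 = 482,800.6402

C$482,801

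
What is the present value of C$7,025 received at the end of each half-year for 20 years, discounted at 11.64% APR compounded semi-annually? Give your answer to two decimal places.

C$108,143.79

i = 0.1164/2 = 0.0582 per half-year; n = 20·2 = 40.
PV = 7025 × [1 − (1+0.0582)^(−40)] / 0.0582 = 7025 × 15.394134 = 108,143.7901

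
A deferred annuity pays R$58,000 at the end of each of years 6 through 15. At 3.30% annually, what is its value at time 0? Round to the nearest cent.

Value one period before first payment (t=5): 58000 × [1 − (1+0.033)^(−10)] / 0.033 = 58000 × 8.401077 = 487,262.4770
Discount back 5 years: 487,262.4770 × (1+0.033)^(−5) = 487,262.4770 × 0.850156 = 414,248.8972

R$414,248.90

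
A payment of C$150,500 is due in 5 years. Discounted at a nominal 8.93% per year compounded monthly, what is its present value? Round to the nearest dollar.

With 12 periods per year: i = 0.00744167, n = 60.
PV = FV·(1+i)^(−n) = 150,500 × 0.640922 = 96,458.8256

C$96,459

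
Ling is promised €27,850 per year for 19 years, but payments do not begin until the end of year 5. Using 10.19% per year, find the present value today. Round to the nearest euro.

€156,054

PV at t=4 (ordinary 19-year annuity): 27850 × a(19|0.1019) = 27850 × 8.260711 = 230,060.8061
PV₀ = 230,060.8061 / (1+0.1019)^4 = 230,060.8061 / 1.474242 = 156,053.6406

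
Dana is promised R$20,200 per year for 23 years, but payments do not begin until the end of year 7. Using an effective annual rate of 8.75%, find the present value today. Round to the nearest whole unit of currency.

Value one period before first payment (t=6): 20200 × [1 − (1+0.0875)^(−23)] / 0.0875 = 20200 × 9.768530 = 197,324.3129
PV₀ = 197,324.3129 / (1+0.0875)^6 = 197,324.3129 / 1.654153 = 119,290.2656

R$119,290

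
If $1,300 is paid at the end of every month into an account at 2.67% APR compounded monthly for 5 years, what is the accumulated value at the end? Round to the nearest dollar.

With 12 periods per year: i = 0.002225, n = 60.
FV = PMT · [(1+i)^n − 1] / i = 1300 · 64.113168 = 83,347.1189

$83,347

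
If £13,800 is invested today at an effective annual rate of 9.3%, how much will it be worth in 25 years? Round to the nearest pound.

£127,463

FV = 13,800 × (1 + 0.093)^25 = 127,462.7063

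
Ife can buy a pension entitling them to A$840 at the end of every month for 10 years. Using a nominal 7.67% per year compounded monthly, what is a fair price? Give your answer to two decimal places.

i = 0.0767/12 = 0.00639167 per month; n = 10·12 = 120.
Annuity factor a(120|0.00639167) = 83.618394; PV = 840 × 83.618394 = 70,239.4508

A$70,239.45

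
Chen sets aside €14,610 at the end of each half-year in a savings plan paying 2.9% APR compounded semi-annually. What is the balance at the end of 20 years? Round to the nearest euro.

i = 0.029/2 = 0.0145 per half-year; n = 20·2 = 40.
FV = 14610 × [(1+0.0145)^40 − 1] / 0.0145 = 14610 × 53.697616 = 784,522.1642

€784,522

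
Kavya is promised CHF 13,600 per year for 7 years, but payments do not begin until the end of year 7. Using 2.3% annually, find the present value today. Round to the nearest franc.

CHF 75,915

Value one period before first payment (t=6): 13600 × [1 − (1+0.023)^(−7)] / 0.023 = 13600 × 6.398005 = 87,012.8614
PV₀ = 87,012.8614 / (1+0.023)^6 = 87,012.8614 / 1.146183 = 75,915.3587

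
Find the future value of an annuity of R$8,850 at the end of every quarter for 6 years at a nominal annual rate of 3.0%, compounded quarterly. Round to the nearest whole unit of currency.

With 4 periods per year: i = 0.0075, n = 24.
FV = 8850 × [(1+0.0075)^24 − 1] / 0.0075 = 8850 × 26.188471 = 231,767.9647

R$231,768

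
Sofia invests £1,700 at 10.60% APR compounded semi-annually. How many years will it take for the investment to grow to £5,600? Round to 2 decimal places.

11.54 years

Periodic rate i = 0.106/2 = 0.053.
n = ln(5600/1700) / ln(1+0.053) = ln(3.29412) / 0.051643 = 23.0841 half-years
= 23.0841/2 years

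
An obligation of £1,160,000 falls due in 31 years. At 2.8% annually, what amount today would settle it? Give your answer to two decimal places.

£492,800.83

PV = FV·(1+i)^(−n) = 1,160,000 × 0.424828 = 492,800.8347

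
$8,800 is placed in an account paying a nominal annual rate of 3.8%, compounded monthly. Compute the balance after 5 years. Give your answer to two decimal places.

$10,638.20

With 12 periods per year: i = 0.00316667, n = 60.
8,800 × (1+0.00316667)^60 = 8,800 × 1.208887 = 10,638.2024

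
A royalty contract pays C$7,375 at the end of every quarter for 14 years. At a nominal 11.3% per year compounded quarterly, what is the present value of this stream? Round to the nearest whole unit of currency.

i = 0.113/4 = 0.02825 per quarter; n = 14·4 = 56.
PV = PMT · [1 − (1+i)^(−n)] / i = 7375 · 27.960279 = 206,207.0562

C$206,207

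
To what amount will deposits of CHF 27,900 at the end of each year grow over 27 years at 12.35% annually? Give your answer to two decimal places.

FV = 27900 × [(1+0.1235)^27 − 1] / 0.1235 = 27900 × 179.750635 = 5,015,042.7088

CHF 5,015,042.71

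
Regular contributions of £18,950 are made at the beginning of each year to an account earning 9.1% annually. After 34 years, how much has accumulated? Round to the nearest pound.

£4,162,501

FV = 18950 × [(1+0.091)^34 − 1] / 0.091 × (1+i) = 18950 × 219.657028 = 4,162,500.6791
Payments are at the start of each period, so multiply by (1+i).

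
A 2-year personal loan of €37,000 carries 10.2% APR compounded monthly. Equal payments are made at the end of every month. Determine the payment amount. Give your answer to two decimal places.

€1,710.78

Periodic rate i = 0.102/12 = 0.0085; n = 2 × 12 = 24 periods.
Annuity-PV factor = 21.627565; PMT = 37000 / 21.627565 = 1,710.7798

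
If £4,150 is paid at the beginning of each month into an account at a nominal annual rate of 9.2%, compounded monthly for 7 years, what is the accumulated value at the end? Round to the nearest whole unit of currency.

With 12 periods per year: i = 0.00766667, n = 84.
FV = 4150 × [(1+0.00766667)^84 − 1] / 0.00766667 × (1+i) = 4150 × 118.213899 = 490,587.6826
(Beginning-of-period payments → annuity-due factor ×(1+i).)

£490,588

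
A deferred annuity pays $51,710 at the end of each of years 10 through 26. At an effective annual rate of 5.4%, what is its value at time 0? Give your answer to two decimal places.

$352,543.11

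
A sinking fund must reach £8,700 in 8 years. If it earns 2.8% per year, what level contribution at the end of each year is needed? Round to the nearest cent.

£985.34

FV-annuity factor = 8.829476; PMT = 8700 / 8.829476 = 985.3360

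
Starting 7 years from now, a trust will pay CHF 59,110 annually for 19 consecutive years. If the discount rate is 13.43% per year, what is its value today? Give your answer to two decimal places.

CHF 187,788.14

PV at t=6 (ordinary 19-year annuity): 59110 × a(19|0.1343) = 59110 × 6.766667 = 399,977.6777
Discount back 6 years: 399,977.6777 × (1+0.1343)^(−6) = 399,977.6777 × 0.469497 = 187,788.1407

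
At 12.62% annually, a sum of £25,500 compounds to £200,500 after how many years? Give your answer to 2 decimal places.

n = ln(200500/25500) / ln(1+0.1262) = ln(7.86275) / 0.118849 = 17.3509 years

17.35 years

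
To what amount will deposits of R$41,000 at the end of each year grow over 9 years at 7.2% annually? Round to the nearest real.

R$495,200

Accumulation factor s(9|0.072) = 12.078039; FV = 41000 × 12.078039 = 495,199.5987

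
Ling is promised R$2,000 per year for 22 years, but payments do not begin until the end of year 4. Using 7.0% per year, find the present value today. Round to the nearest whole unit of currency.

PV at t=3 (ordinary 22-year annuity): 2000 × a(22|0.07) = 2000 × 11.061240 = 22,122.4810
PV₀ = 22,122.4810 / (1+0.07)^3 = 22,122.4810 / 1.225043 = 18,058.5343

R$18,059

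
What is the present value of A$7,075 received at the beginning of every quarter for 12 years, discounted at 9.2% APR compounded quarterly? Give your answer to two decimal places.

Periodic rate i = 0.092/4 = 0.023; n = 12 × 4 = 48 periods.
PV = 7075 × [1 − (1+0.023)^(−48)] / 0.023 × (1+i) = 7075 × 29.546282 = 209,039.9420
Payments are at the start of each period, so multiply by (1+i).

A$209,039.94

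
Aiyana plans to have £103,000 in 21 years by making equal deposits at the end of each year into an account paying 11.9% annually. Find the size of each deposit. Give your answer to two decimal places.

FV-annuity factor = 80.698106; PMT = 103000 / 80.698106 = 1,276.3621

£1,276.36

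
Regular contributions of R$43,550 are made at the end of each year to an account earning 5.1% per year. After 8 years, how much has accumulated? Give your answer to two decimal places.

R$417,354.03

FV = 43550 × [(1+0.051)^8 − 1] / 0.051 = 43550 × 9.583330 = 417,354.0312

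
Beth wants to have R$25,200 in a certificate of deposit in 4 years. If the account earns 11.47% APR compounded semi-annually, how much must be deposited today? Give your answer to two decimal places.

R$16,130.59

Periodic rate i = 0.1147/2 = 0.05735; n = 4 × 2 = 8 periods.
PV = 25,200 / (1 + 0.05735)^8 = 25,200 / 1.562249 = 16,130.5949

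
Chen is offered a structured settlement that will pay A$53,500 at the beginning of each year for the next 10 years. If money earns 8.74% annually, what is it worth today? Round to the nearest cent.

PV = 53500 × [1 − (1+0.0874)^(−10)] / 0.0874 × (1+i) = 53500 × 7.059141 = 377,664.0179
Payments are at the start of each period, so multiply by (1+i).

A$377,664.02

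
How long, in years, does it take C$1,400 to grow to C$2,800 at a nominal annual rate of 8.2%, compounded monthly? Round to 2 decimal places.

8.48 years

Periodic rate i = 0.082/12 = 0.00683333.
n = ln(2800/1400) / ln(1+0.00683333) = ln(2.00000) / 0.006810 = 101.7824 months
= 101.7824/12 years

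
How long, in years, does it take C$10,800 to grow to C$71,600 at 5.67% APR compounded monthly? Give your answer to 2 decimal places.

Periodic rate i = 0.0567/12 = 0.004725.
(1+i)^n = 71600/10800 = 6.62963, so n = ln 6.62963 / ln 1.00473 = 401.2728 months
= 401.2728/12 years

33.44 years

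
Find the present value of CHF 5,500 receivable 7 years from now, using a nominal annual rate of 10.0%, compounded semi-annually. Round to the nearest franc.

CHF 2,778

With 2 periods per year: i = 0.05, n = 14.
PV = FV·(1+i)^(−n) = 5,500 × 0.505068 = 2,777.8737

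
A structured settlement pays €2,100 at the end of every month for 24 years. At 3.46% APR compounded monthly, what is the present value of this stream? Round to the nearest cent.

i = 0.0346/12 = 0.00288333 per month; n = 24·12 = 288.
PV = PMT · [1 − (1+i)^(−n)] / i = 2100 · 195.469587 = 410,486.1329

€410,486.13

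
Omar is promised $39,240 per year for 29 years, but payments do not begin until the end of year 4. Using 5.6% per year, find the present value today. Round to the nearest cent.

Value one period before first payment (t=3): 39240 × [1 − (1+0.056)^(−29)] / 0.056 = 39240 × 14.179595 = 556,407.3037
Discount back 3 years: 556,407.3037 × (1+0.056)^(−3) = 556,407.3037 × 0.849197 = 472,499.1892

$472,499.19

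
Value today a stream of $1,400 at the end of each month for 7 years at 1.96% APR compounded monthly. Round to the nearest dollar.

$109,806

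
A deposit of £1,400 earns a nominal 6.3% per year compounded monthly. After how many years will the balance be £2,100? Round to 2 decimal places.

6.45 years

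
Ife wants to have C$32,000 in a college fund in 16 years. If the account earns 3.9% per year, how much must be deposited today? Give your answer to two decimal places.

PV = 32,000 / (1 + 0.039)^16 = 32,000 / 1.844373 = 17,350.0694

C$17,350.07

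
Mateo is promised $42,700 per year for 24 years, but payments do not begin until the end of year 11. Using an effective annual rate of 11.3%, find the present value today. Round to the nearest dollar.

Value one period before first payment (t=10): 42700 × [1 − (1+0.113)^(−24)] / 0.113 = 42700 × 8.171857 = 348,938.3077
Discount back 10 years: 348,938.3077 × (1+0.113)^(−10) = 348,938.3077 × 0.342806 = 119,618.1296

$119,618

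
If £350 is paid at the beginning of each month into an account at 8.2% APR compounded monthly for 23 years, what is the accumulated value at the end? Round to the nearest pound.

i = 0.082/12 = 0.00683333 per month; n = 23·12 = 276.
FV = 350 × [(1+0.00683333)^276 − 1] / 0.00683333 × (1+i) = 350 × 817.861251 = 286,251.4377
(annuity-due: payments at period start, so ×(1+i).)

£286,251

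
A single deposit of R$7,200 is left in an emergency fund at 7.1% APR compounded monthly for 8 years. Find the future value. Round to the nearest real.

R$12,685

With 12 periods per year: i = 0.00591667, n = 96.
FV = 7,200 × (1 + 0.00591667)^96 = 12,684.8363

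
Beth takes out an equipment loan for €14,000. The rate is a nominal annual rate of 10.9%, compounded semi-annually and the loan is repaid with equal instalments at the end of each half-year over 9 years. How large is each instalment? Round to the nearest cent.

€1,240.12

i = 0.109/2 = 0.0545 per half-year; n = 9·2 = 18.
PMT = 14000 / ( [1 − (1+0.0545)^(−18)] / 0.0545 ) = 14000 / 11.289269 = 1,240.1157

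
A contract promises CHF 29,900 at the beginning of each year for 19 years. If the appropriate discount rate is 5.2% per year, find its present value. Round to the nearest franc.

Annuity factor a(19|0.052) × (1+i) = 12.509062; PV = 29900 × 12.509062 = 374,020.9494
(annuity-due: payments at period start, so ×(1+i).)

CHF 374,021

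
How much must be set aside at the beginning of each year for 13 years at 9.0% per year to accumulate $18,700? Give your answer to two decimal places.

$747.43

FV-annuity factor × (1+i) = 25.019189; PMT = 18700 / 25.019189 = 747.4263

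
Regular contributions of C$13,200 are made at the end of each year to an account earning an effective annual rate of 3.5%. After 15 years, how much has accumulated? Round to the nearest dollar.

C$254,703

Accumulation factor s(15|0.035) = 19.295681; FV = 13200 × 19.295681 = 254,702.9876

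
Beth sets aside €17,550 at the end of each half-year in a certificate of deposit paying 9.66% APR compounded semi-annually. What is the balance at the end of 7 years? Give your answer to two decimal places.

Periodic rate i = 0.0966/2 = 0.0483; n = 7 × 2 = 14 periods.
FV = 17550 × [(1+0.0483)^14 − 1] / 0.0483 = 17550 × 19.368994 = 339,925.8399

€339,925.84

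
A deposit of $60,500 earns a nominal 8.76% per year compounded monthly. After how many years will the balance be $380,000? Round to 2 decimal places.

21.05 years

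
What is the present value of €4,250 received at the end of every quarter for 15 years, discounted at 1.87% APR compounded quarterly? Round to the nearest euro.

With 4 periods per year: i = 0.004675, n = 60.
PV = PMT · [1 − (1+i)^(−n)] / i = 4250 · 52.213933 = 221,909.2152

€221,909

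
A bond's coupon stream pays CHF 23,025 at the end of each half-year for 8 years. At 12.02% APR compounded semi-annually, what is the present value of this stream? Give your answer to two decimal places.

CHF 232,528.53

i = 0.1202/2 = 0.0601 per half-year; n = 8·2 = 16.
Annuity factor a(16|0.0601) = 10.098959; PV = 23025 × 10.098959 = 232,528.5261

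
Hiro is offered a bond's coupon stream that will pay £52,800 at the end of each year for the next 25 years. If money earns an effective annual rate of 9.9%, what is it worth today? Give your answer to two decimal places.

£482,976.73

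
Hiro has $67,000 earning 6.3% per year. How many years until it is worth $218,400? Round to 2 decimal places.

n = ln(218400/67000) / ln(1+0.063) = ln(3.25970) / 0.061095 = 19.3409 years

19.34 years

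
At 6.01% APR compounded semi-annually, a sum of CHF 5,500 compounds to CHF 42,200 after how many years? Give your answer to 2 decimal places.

34.41 years

Periodic rate i = 0.0601/2 = 0.03005.
(1+i)^n = 42200/5500 = 7.67273, so n = ln 7.67273 / ln 1.03005 = 68.8232 half-years
= 68.8232/2 years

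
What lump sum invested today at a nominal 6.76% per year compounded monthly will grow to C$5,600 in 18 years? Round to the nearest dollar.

With 12 periods per year: i = 0.00563333, n = 216.
Discount factor = (1+0.00563333)^(−216) = 0.297189; PV = 5,600 × 0.297189 = 1,664.2609

C$1,664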